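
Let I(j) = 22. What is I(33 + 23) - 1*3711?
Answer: -3689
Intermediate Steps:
I(33 + 23) - 1*3711 = 22 - 1*3711 = 22 - 3711 = -3689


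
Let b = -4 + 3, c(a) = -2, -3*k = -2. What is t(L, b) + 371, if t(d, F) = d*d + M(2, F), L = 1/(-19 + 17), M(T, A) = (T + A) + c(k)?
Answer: 1481/4 ≈ 370.25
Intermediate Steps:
k = ⅔ (k = -⅓*(-2) = ⅔ ≈ 0.66667)
M(T, A) = -2 + A + T (M(T, A) = (T + A) - 2 = (A + T) - 2 = -2 + A + T)
L = -½ (L = 1/(-2) = -½ ≈ -0.50000)
b = -1
t(d, F) = F + d² (t(d, F) = d*d + (-2 + F + 2) = d² + F = F + d²)
t(L, b) + 371 = (-1 + (-½)²) + 371 = (-1 + ¼) + 371 = -¾ + 371 = 1481/4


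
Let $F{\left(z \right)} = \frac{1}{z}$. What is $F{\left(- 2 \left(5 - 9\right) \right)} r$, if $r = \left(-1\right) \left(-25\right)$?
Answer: $\frac{25}{8} \approx 3.125$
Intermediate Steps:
$r = 25$
$F{\left(- 2 \left(5 - 9\right) \right)} r = \frac{1}{\left(-2\right) \left(5 - 9\right)} 25 = \frac{1}{\left(-2\right) \left(-4\right)} 25 = \frac{1}{8} \cdot 25 = \frac{25}{8}$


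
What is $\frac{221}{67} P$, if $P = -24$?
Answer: $- \frac{5304}{67} \approx -79.164$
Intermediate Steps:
$\frac{221}{67} P = \frac{221}{67} \left(-24\right) = - \frac{5304}{67}$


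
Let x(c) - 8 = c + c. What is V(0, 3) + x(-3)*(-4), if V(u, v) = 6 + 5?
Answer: 3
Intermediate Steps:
V(u, v) = 11
x(c) = 8 + 2*c (x(c) = 8 + (c + c) = 8 + 2*c)
V(0, 3) + x(-3)*(-4) = 11 + (8 + 2*(-3))*(-4) = 11 + (8 - 6)*(-4) = 11 + 2*(-4) = 11 - 8 = 3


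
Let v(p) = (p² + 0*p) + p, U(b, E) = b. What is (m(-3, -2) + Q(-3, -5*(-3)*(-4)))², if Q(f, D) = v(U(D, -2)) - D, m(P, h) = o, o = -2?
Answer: 12945604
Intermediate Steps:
v(p) = p + p² (v(p) = (p² + 0) + p = p² + p = p + p²)
m(P, h) = -2
Q(f, D) = -D + D*(1 + D) (Q(f, D) = D*(1 + D) - D = -D + D*(1 + D))
(m(-3, -2) + Q(-3, -5*(-3)*(-4)))² = (-2 + (-5*(-3)*(-4))²)² = (-2 + (15*(-4))²)² = (-2 + (-60)²)² = (-2 + 3600)² = 3598² = 12945604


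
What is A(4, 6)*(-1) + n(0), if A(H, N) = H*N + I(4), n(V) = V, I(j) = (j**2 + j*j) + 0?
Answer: -56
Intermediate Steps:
I(j) = 2*j**2 (I(j) = (j**2 + j**2) + 0 = 2*j**2 + 0 = 2*j**2)
A(H, N) = 32 + H*N (A(H, N) = H*N + 2*4**2 = H*N + 2*16 = H*N + 32 = 32 + H*N)
A(4, 6)*(-1) + n(0) = (32 + 4*6)*(-1) + 0 = (32 + 24)*(-1) + 0 = 56*(-1) + 0 = -56 + 0 = -56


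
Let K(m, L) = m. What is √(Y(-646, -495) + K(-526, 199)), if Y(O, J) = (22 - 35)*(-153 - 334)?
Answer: 3*√645 ≈ 76.191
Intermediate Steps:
Y(O, J) = 6331 (Y(O, J) = -13*(-487) = 6331)
√(Y(-646, -495) + K(-526, 199)) = √(6331 - 526) = √5805 = 3*√645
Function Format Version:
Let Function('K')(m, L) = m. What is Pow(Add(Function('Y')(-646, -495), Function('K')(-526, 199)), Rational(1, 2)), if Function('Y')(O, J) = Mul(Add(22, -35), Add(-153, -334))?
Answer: Mul(3, Pow(645, Rational(1, 2))) ≈ 76.191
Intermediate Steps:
Function('Y')(O, J) = 6331 (Function('Y')(O, J) = Mul(-13, -487) = 6331)
Pow(Add(Function('Y')(-646, -495), Function('K')(-526, 199)), Rational(1, 2)) = Pow(Add(6331, -526), Rational(1, 2)) = Pow(5805, Rational(1, 2)) = Mul(3, Pow(645, Rational(1, 2)))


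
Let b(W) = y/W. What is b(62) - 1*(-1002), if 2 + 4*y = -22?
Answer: 31059/31 ≈ 1001.9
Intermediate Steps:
y = -6 (y = -½ + (¼)*(-22) = -½ - 11/2 = -6)
b(W) = -6/W
b(62) - 1*(-1002) = -6/62 - 1*(-1002) = -6*1/62 + 1002 = -3/31 + 1002 = 31059/31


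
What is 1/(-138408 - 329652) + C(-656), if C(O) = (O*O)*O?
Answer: -132133532712961/468060 ≈ -2.8230e+8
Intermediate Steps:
C(O) = O³ (C(O) = O²*O = O³)
1/(-138408 - 329652) + C(-656) = 1/(-138408 - 329652) + (-656)³ = 1/(-468060) - 282300416 = -1/468060 - 282300416 = -132133532712961/468060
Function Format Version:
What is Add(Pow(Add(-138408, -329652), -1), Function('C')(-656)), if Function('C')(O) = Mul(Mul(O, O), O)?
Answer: Rational(-132133532712961, 468060) ≈ -2.8230e+8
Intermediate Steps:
Function('C')(O) = Pow(O, 3) (Function('C')(O) = Mul(Pow(O, 2), O) = Pow(O, 3))
Add(Pow(Add(-138408, -329652), -1), Function('C')(-656)) = Add(Pow(Add(-138408, -329652), -1), Pow(-656, 3)) = Add(Pow(-468060, -1), -282300416) = Add(Rational(-1, 468060), -282300416) = Rational(-132133532712961, 468060)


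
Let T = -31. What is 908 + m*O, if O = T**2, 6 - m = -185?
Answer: 184459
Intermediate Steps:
m = 191 (m = 6 - 1*(-185) = 6 + 185 = 191)
O = 961 (O = (-31)**2 = 961)
908 + m*O = 908 + 191*961 = 908 + 183551 = 184459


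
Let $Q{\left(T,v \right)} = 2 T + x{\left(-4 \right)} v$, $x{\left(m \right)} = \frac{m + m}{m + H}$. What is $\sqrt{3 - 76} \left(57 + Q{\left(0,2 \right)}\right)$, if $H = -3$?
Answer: $\frac{415 i \sqrt{73}}{7} \approx 506.54 i$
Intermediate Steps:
$x{\left(m \right)} = \frac{2 m}{-3 + m}$ ($x{\left(m \right)} = \frac{m + m}{m - 3} = \frac{2 m}{-3 + m}$)
$Q{\left(T,v \right)} = 2 T + \frac{8 v}{7}$ ($Q{\left(T,v \right)} = 2 T + 2 \left(-4\right) \frac{1}{-3 - 4} v = 2 T + 2 \left(-4\right) \frac{1}{-7} v = 2 T + 2 \left(-4\right) \left(- \frac{1}{7}\right) v = 2 T + \frac{8 v}{7}$)
$\sqrt{3 - 76} \left(57 + Q{\left(0,2 \right)}\right) = \sqrt{3 - 76} \left(57 + \left(2 \cdot 0 + \frac{8}{7} \cdot 2\right)\right) = \sqrt{-73} \left(57 + \left(0 + \frac{16}{7}\right)\right) = i \sqrt{73} \left(57 + \frac{16}{7}\right) = i \sqrt{73} \cdot \frac{415}{7} = \frac{415 i \sqrt{73}}{7}$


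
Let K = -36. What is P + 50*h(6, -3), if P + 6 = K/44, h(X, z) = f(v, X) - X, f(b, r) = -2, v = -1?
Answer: -4475/11 ≈ -406.82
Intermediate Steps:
h(X, z) = -2 - X
P = -75/11 (P = -6 - 36/44 = -6 - 36*1/44 = -6 - 9/11 = -75/11 ≈ -6.8182)
P + 50*h(6, -3) = -75/11 + 50*(-2 - 1*6) = -75/11 + 50*(-2 - 6) = -75/11 + 50*(-8) = -75/11 - 400 = -4475/11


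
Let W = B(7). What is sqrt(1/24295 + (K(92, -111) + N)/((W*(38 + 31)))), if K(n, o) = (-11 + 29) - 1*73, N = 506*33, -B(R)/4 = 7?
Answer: I*sqrt(4744718766482205)/23468970 ≈ 2.935*I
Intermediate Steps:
B(R) = -28 (B(R) = -4*7 = -28)
W = -28
N = 16698
K(n, o) = -55 (K(n, o) = 18 - 73 = -55)
sqrt(1/24295 + (K(92, -111) + N)/((W*(38 + 31)))) = sqrt(1/24295 + (-55 + 16698)/((-28*(38 + 31)))) = sqrt(1/24295 + 16643/((-28*69))) = sqrt(1/24295 + 16643/(-1932)) = sqrt(1/24295 + 16643*(-1/1932)) = sqrt(1/24295 - 16643/1932) = sqrt(-404339753/46937940) = I*sqrt(4744718766482205)/23468970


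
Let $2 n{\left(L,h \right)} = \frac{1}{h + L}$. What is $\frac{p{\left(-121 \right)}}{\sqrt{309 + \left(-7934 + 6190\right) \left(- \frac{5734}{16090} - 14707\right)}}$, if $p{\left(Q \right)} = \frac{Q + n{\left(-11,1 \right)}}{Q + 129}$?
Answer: $- \frac{2421 \sqrt{1660115961493085}}{33016600850080} \approx -0.0029877$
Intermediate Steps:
$n{\left(L,h \right)} = \frac{1}{2 \left(L + h\right)}$ ($n{\left(L,h \right)} = \frac{1}{2 \left(h + L\right)} = \frac{1}{2 \left(L + h\right)}$)
$p{\left(Q \right)} = \frac{- \frac{1}{20} + Q}{129 + Q}$ ($p{\left(Q \right)} = \frac{Q + \frac{1}{2 \left(-11 + 1\right)}}{Q + 129} = \frac{Q + \frac{1}{2 \left(-10\right)}}{129 + Q} = \frac{Q + \frac{1}{2} \left(- \frac{1}{10}\right)}{129 + Q} = \frac{Q - \frac{1}{20}}{129 + Q} = \frac{- \frac{1}{20} + Q}{129 + Q}$)
$\frac{p{\left(-121 \right)}}{\sqrt{309 + \left(-7934 + 6190\right) \left(- \frac{5734}{16090} - 14707\right)}} = \frac{\frac{1}{129 - 121} \left(- \frac{1}{20} - 121\right)}{\sqrt{309 + \left(-7934 + 6190\right) \left(- \frac{5734}{16090} - 14707\right)}} = \frac{\frac{1}{8} \left(- \frac{2421}{20}\right)}{\sqrt{309 - 1744 \left(\left(-5734\right) \frac{1}{16090} - 14707\right)}} = \frac{\frac{1}{8} \left(- \frac{2421}{20}\right)}{\sqrt{309 - 1744 \left(- \frac{2867}{8045} - 14707\right)}} = - \frac{2421}{160 \sqrt{309 - - \frac{206351269408}{8045}}} = - \frac{2421}{160 \sqrt{309 + \frac{206351269408}{8045}}} = - \frac{2421}{160 \sqrt{\frac{206353755313}{8045}}} = - \frac{2421}{160 \frac{\sqrt{1660115961493085}}{8045}} = - \frac{2421 \frac{\sqrt{1660115961493085}}{206353755313}}{160} = - \frac{2421 \sqrt{1660115961493085}}{33016600850080}$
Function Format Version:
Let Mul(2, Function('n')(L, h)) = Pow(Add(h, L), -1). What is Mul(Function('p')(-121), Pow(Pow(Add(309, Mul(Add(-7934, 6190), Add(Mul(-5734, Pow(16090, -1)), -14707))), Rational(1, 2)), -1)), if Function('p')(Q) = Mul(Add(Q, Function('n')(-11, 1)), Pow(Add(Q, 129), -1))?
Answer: Mul(Rational(-2421, 33016600850080), Pow(1660115961493085, Rational(1, 2))) ≈ -0.0029877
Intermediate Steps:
Function('n')(L, h) = Mul(Rational(1, 2), Pow(Add(L, h), -1)) (Function('n')(L, h) = Mul(Rational(1, 2), Pow(Add(h, L), -1)) = Mul(Rational(1, 2), Pow(Add(L, h), -1)))
Function('p')(Q) = Mul(Pow(Add(129, Q), -1), Add(Rational(-1, 20), Q)) (Function('p')(Q) = Mul(Add(Q, Mul(Rational(1, 2), Pow(Add(-11, 1), -1))), Pow(Add(Q, 129), -1)) = Mul(Add(Q, Mul(Rational(1, 2), Pow(-10, -1))), Pow(Add(129, Q), -1)) = Mul(Add(Q, Mul(Rational(1, 2), Rational(-1, 10))), Pow(Add(129, Q), -1)) = Mul(Add(Q, Rational(-1, 20)), Pow(Add(129, Q), -1)) = Mul(Add(Rational(-1, 20), Q), Pow(Add(129, Q), -1)) = Mul(Pow(Add(129, Q), -1), Add(Rational(-1, 20), Q)))
Mul(Function('p')(-121), Pow(Pow(Add(309, Mul(Add(-7934, 6190), Add(Mul(-5734, Pow(16090, -1)), -14707))), Rational(1, 2)), -1)) = Mul(Mul(Pow(Add(129, -121), -1), Add(Rational(-1, 20), -121)), Pow(Pow(Add(309, Mul(Add(-7934, 6190), Add(Mul(-5734, Pow(16090, -1)), -14707))), Rational(1, 2)), -1)) = Mul(Mul(Pow(8, -1), Rational(-2421, 20)), Pow(Pow(Add(309, Mul(-1744, Add(Mul(-5734, Rational(1, 16090)), -14707))), Rational(1, 2)), -1)) = Mul(Mul(Rational(1, 8), Rational(-2421, 20)), Pow(Pow(Add(309, Mul(-1744, Add(Rational(-2867, 8045), -14707))), Rational(1, 2)), -1)) = Mul(Rational(-2421, 160), Pow(Pow(Add(309, Mul(-1744, Rational(-118320682, 8045))), Rational(1, 2)), -1)) = Mul(Rational(-2421, 160), Pow(Pow(Add(309, Rational(206351269408, 8045)), Rational(1, 2)), -1)) = Mul(Rational(-2421, 160), Pow(Pow(Rational(206353755313, 8045), Rational(1, 2)), -1)) = Mul(Rational(-2421, 160), Pow(Mul(Rational(1, 8045), Pow(1660115961493085, Rational(1, 2))), -1)) = Mul(Rational(-2421, 160), Mul(Rational(1, 206353755313), Pow(1660115961493085, Rational(1, 2)))) = Mul(Rational(-2421, 33016600850080), Pow(1660115961493085, Rational(1, 2)))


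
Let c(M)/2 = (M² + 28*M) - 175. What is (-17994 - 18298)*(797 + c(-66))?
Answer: -198263196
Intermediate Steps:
c(M) = -350 + 2*M² + 56*M (c(M) = 2*((M² + 28*M) - 175) = 2*(-175 + M² + 28*M) = -350 + 2*M² + 56*M)
(-17994 - 18298)*(797 + c(-66)) = (-17994 - 18298)*(797 + (-350 + 2*(-66)² + 56*(-66))) = -36292*(797 + (-350 + 2*4356 - 3696)) = -36292*(797 + (-350 + 8712 - 3696)) = -36292*(797 + 4666) = -36292*5463 = -198263196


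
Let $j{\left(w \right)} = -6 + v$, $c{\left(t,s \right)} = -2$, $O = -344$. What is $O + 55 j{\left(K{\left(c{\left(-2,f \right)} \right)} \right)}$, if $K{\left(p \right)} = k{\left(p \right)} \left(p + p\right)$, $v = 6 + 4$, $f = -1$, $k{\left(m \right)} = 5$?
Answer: $-124$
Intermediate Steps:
$v = 10$
$K{\left(p \right)} = 10 p$ ($K{\left(p \right)} = 5 \left(p + p\right) = 5 \cdot 2 p = 10 p$)
$j{\left(w \right)} = 4$ ($j{\left(w \right)} = -6 + 10 = 4$)
$O + 55 j{\left(K{\left(c{\left(-2,f \right)} \right)} \right)} = -344 + 55 \cdot 4 = -344 + 220 = -124$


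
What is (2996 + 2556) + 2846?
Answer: 8398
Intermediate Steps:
(2996 + 2556) + 2846 = 5552 + 2846 = 8398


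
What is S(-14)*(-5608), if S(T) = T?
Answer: 78512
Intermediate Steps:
S(-14)*(-5608) = -14*(-5608) = 78512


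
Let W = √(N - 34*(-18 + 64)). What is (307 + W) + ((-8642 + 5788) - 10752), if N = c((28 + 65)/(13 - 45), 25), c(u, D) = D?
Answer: -13299 + 9*I*√19 ≈ -13299.0 + 39.23*I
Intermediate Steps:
N = 25
W = 9*I*√19 (W = √(25 - 34*(-18 + 64)) = √(25 - 34*46) = √(25 - 1564) = √(-1539) = 9*I*√19 ≈ 39.23*I)
(307 + W) + ((-8642 + 5788) - 10752) = (307 + 9*I*√19) + ((-8642 + 5788) - 10752) = (307 + 9*I*√19) + (-2854 - 10752) = (307 + 9*I*√19) - 13606 = -13299 + 9*I*√19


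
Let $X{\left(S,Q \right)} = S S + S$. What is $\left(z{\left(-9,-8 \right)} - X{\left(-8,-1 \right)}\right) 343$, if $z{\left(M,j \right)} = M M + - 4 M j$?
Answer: $-90209$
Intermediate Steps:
$X{\left(S,Q \right)} = S + S^{2}$ ($X{\left(S,Q \right)} = S^{2} + S = S + S^{2}$)
$z{\left(M,j \right)} = M^{2} - 4 M j$
$\left(z{\left(-9,-8 \right)} - X{\left(-8,-1 \right)}\right) 343 = \left(- 9 \left(-9 - -32\right) - - 8 \left(1 - 8\right)\right) 343 = \left(- 9 \left(-9 + 32\right) - \left(-8\right) \left(-7\right)\right) 343 = \left(\left(-9\right) 23 - 56\right) 343 = \left(-207 - 56\right) 343 = \left(-263\right) 343 = -90209$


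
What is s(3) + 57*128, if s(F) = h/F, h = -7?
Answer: 21881/3 ≈ 7293.7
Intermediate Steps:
s(F) = -7/F
s(3) + 57*128 = -7/3 + 57*128 = -7*1/3 + 7296 = -7/3 + 7296 = 21881/3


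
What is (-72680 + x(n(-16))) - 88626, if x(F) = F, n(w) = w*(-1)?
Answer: -161290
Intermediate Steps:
n(w) = -w
(-72680 + x(n(-16))) - 88626 = (-72680 - 1*(-16)) - 88626 = (-72680 + 16) - 88626 = -72664 - 88626 = -161290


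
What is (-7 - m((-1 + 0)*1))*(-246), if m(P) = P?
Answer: 1476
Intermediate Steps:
(-7 - m((-1 + 0)*1))*(-246) = (-7 - (-1 + 0))*(-246) = (-7 - (-1))*(-246) = (-7 - 1*(-1))*(-246) = (-7 + 1)*(-246) = -6*(-246) = 1476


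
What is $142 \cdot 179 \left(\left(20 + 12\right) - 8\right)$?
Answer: $610032$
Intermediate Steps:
$142 \cdot 179 \left(\left(20 + 12\right) - 8\right) = 25418 \left(32 - 8\right) = 25418 \cdot 24 = 610032$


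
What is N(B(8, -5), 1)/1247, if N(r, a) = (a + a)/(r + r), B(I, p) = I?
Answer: 1/9976 ≈ 0.00010024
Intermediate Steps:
N(r, a) = a/r (N(r, a) = (2*a)/((2*r)) = (2*a)*(1/(2*r)) = a/r)
N(B(8, -5), 1)/1247 = (1/8)/1247 = (1*(1/8))*(1/1247) = (1/8)*(1/1247) = 1/9976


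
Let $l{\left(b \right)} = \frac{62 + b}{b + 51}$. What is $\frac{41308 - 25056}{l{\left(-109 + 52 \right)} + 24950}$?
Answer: $\frac{97512}{149695} \approx 0.6514$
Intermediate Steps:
$l{\left(b \right)} = \frac{62 + b}{51 + b}$
$\frac{41308 - 25056}{l{\left(-109 + 52 \right)} + 24950} = \frac{41308 - 25056}{\frac{62 + \left(-109 + 52\right)}{51 + \left(-109 + 52\right)} + 24950} = \frac{16252}{\frac{62 - 57}{51 - 57} + 24950} = \frac{16252}{\frac{1}{-6} \cdot 5 + 24950} = \frac{16252}{\left(- \frac{1}{6}\right) 5 + 24950} = \frac{16252}{- \frac{5}{6} + 24950} = \frac{16252}{\frac{149695}{6}} = 16252 \cdot \frac{6}{149695} = \frac{97512}{149695}$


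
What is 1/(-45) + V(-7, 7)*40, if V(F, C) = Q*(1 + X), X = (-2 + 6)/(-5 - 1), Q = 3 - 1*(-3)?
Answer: 3599/45 ≈ 79.978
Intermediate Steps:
Q = 6 (Q = 3 + 3 = 6)
X = -⅔ (X = 4/(-6) = 4*(-⅙) = -⅔ ≈ -0.66667)
V(F, C) = 2 (V(F, C) = 6*(1 - ⅔) = 6*(⅓) = 2)
1/(-45) + V(-7, 7)*40 = 1/(-45) + 2*40 = -1/45 + 80 = 3599/45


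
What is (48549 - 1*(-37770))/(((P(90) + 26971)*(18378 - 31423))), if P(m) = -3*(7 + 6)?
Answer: -86319/351327940 ≈ -0.00024569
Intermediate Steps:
P(m) = -39 (P(m) = -3*13 = -39)
(48549 - 1*(-37770))/(((P(90) + 26971)*(18378 - 31423))) = (48549 - 1*(-37770))/(((-39 + 26971)*(18378 - 31423))) = (48549 + 37770)/((26932*(-13045))) = 86319/(-351327940) = 86319*(-1/351327940) = -86319/351327940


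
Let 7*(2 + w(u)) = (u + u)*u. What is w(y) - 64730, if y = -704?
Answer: 538108/7 ≈ 76873.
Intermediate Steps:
w(u) = -2 + 2*u²/7 (w(u) = -2 + ((u + u)*u)/7 = -2 + ((2*u)*u)/7 = -2 + (2*u²)/7 = -2 + 2*u²/7)
w(y) - 64730 = (-2 + (2/7)*(-704)²) - 64730 = (-2 + (2/7)*495616) - 64730 = (-2 + 991232/7) - 64730 = 991218/7 - 64730 = 538108/7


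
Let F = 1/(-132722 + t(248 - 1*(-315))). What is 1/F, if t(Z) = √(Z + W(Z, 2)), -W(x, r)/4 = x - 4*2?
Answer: -132722 + I*√1657 ≈ -1.3272e+5 + 40.706*I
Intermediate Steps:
W(x, r) = 32 - 4*x (W(x, r) = -4*(x - 4*2) = -4*(x - 8) = -4*(-8 + x) = 32 - 4*x)
t(Z) = √(32 - 3*Z) (t(Z) = √(Z + (32 - 4*Z)) = √(32 - 3*Z))
F = 1/(-132722 + I*√1657) (F = 1/(-132722 + √(32 - 3*(248 - 1*(-315)))) = 1/(-132722 + √(32 - 3*(248 + 315))) = 1/(-132722 + √(32 - 3*563)) = 1/(-132722 + √(32 - 1689)) = 1/(-132722 + √(-1657)) = 1/(-132722 + I*√1657) ≈ -7.5345e-6 - 2.31e-9*I)
1/F = 1/(-132722/17615130941 - I*√1657/17615130941)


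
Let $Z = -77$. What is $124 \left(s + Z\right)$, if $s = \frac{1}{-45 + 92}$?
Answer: $- \frac{448632}{47} \approx -9545.4$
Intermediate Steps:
$s = \frac{1}{47} \approx 0.021277$
$124 \left(s + Z\right) = 124 \left(\frac{1}{47} - 77\right) = 124 \left(- \frac{3618}{47}\right) = - \frac{448632}{47}$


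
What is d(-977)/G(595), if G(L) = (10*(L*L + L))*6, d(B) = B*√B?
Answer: -977*I*√977/21277200 ≈ -0.0014353*I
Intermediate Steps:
d(B) = B^(3/2)
G(L) = 60*L + 60*L² (G(L) = (10*(L² + L))*6 = (10*(L + L²))*6 = (10*L + 10*L²)*6 = 60*L + 60*L²)
d(-977)/G(595) = (-977)^(3/2)/((60*595*(1 + 595))) = (-977*I*√977)/((60*595*596)) = -977*I*√977/21277200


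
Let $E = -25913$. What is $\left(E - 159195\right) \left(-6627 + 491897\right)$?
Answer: $-89827359160$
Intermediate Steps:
$\left(E - 159195\right) \left(-6627 + 491897\right) = \left(-25913 - 159195\right) \left(-6627 + 491897\right) = \left(-185108\right) 485270 = -89827359160$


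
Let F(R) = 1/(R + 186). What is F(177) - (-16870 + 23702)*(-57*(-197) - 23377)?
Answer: 30127234369/363 ≈ 8.2995e+7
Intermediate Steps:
F(R) = 1/(186 + R)
F(177) - (-16870 + 23702)*(-57*(-197) - 23377) = 1/(186 + 177) - (-16870 + 23702)*(-57*(-197) - 23377) = 1/363 - 6832*(11229 - 23377) = 1/363 - 6832*(-12148) = 1/363 - 1*(-82995136) = 1/363 + 82995136 = 30127234369/363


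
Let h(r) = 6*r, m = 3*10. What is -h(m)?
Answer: -180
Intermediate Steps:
m = 30
-h(m) = -6*30 = -1*180 = -180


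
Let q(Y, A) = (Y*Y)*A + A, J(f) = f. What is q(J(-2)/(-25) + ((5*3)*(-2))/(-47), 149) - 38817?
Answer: -53279869436/1380625 ≈ -38591.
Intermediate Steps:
q(Y, A) = A + A*Y**2 (q(Y, A) = Y**2*A + A = A*Y**2 + A = A + A*Y**2)
q(J(-2)/(-25) + ((5*3)*(-2))/(-47), 149) - 38817 = 149*(1 + (-2/(-25) + ((5*3)*(-2))/(-47))**2) - 38817 = 149*(1 + (-2*(-1/25) + (15*(-2))*(-1/47))**2) - 38817 = 149*(1 + (2/25 - 30*(-1/47))**2) - 38817 = 149*(1 + (2/25 + 30/47)**2) - 38817 = 149*(1 + (844/1175)**2) - 38817 = 149*(1 + 712336/1380625) - 38817 = 149*(2092961/1380625) - 38817 = 311851189/1380625 - 38817 = -53279869436/1380625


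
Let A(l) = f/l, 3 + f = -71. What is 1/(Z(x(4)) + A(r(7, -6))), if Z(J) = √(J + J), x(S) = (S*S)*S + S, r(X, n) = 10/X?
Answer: -1295/63681 - 50*√34/63681 ≈ -0.024914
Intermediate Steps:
f = -74 (f = -3 - 71 = -74)
x(S) = S + S³ (x(S) = S²*S + S = S³ + S = S + S³)
A(l) = -74/l
Z(J) = √2*√J (Z(J) = √(2*J) = √2*√J)
1/(Z(x(4)) + A(r(7, -6))) = 1/(√2*√(4 + 4³) - 74/(10/7)) = 1/(√2*√(4 + 64) - 74/(10*(⅐))) = 1/(√2*√68 - 74/10/7) = 1/(√2*(2*√17) - 74*7/10) = 1/(2*√34 - 259/5) = 1/(-259/5 + 2*√34)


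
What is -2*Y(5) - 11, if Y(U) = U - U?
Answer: -11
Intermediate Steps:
Y(U) = 0
-2*Y(5) - 11 = -2*0 - 11 = 0 - 11 = -11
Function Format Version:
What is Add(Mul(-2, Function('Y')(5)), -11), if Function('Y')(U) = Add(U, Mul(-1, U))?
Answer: -11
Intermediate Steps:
Function('Y')(U) = 0
Add(Mul(-2, Function('Y')(5)), -11) = Add(Mul(-2, 0), -11) = Add(0, -11) = -11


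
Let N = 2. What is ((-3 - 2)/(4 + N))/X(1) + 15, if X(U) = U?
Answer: 85/6 ≈ 14.167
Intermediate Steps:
((-3 - 2)/(4 + N))/X(1) + 15 = ((-3 - 2)/(4 + 2))/1 + 15 = 1*(-5/6) + 15 = 1*(-5*⅙) + 15 = 1*(-⅚) + 15 = -⅚ + 15 = 85/6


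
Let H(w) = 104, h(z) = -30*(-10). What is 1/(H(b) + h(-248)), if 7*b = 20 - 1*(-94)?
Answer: 1/404 ≈ 0.0024752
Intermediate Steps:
b = 114/7 (b = (20 - 1*(-94))/7 = (20 + 94)/7 = (⅐)*114 = 114/7 ≈ 16.286)
h(z) = 300
1/(H(b) + h(-248)) = 1/(104 + 300) = 1/404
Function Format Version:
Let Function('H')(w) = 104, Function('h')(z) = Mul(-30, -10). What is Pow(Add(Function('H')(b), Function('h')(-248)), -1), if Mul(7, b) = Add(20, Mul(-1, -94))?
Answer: Rational(1, 404) ≈ 0.0024752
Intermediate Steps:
b = Rational(114, 7) (b = Mul(Rational(1, 7), Add(20, Mul(-1, -94))) = Mul(Rational(1, 7), Add(20, 94)) = Mul(Rational(1, 7), 114) = Rational(114, 7) ≈ 16.286)
Function('h')(z) = 300
Pow(Add(Function('H')(b), Function('h')(-248)), -1) = Pow(Add(104, 300), -1) = Pow(404, -1) = Rational(1, 404)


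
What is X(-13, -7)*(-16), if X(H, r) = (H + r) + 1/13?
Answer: 4144/13 ≈ 318.77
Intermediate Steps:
X(H, r) = 1/13 + H + r (X(H, r) = (H + r) + 1/13 = 1/13 + H + r)
X(-13, -7)*(-16) = (1/13 - 13 - 7)*(-16) = -259/13*(-16) = 4144/13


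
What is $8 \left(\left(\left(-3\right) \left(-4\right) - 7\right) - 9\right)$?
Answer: $-32$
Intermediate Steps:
$8 \left(\left(\left(-3\right) \left(-4\right) - 7\right) - 9\right) = 8 \left(\left(12 - 7\right) - 9\right) = 8 \left(5 - 9\right) = 8 \left(-4\right) = -32$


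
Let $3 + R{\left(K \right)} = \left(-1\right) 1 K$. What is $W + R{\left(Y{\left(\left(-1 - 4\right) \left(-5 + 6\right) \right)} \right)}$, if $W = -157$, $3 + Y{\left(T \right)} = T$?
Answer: $-152$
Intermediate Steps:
$Y{\left(T \right)} = -3 + T$
$R{\left(K \right)} = -3 - K$ ($R{\left(K \right)} = -3 + \left(-1\right) 1 K = -3 - K$)
$W + R{\left(Y{\left(\left(-1 - 4\right) \left(-5 + 6\right) \right)} \right)} = -157 - \left(-1 - 4\right) \left(-5 + 6\right) = -157 - -5 = -157 + \left(-3 + 8\right) = -157 + 5 = -152$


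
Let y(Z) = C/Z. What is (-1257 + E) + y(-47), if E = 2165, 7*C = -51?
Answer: 298783/329 ≈ 908.16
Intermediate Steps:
C = -51/7 (C = (1/7)*(-51) = -51/7 ≈ -7.2857)
y(Z) = -51/(7*Z)
(-1257 + E) + y(-47) = (-1257 + 2165) - 51/7/(-47) = 908 - 51/7*(-1/47) = 908 + 51/329 = 298783/329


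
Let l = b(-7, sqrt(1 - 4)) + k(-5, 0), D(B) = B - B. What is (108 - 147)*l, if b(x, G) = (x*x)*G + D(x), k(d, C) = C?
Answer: -1911*I*sqrt(3) ≈ -3309.9*I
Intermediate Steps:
D(B) = 0
b(x, G) = G*x**2 (b(x, G) = (x*x)*G + 0 = x**2*G + 0 = G*x**2 + 0 = G*x**2)
l = 49*I*sqrt(3) (l = sqrt(1 - 4)*(-7)**2 + 0 = sqrt(-3)*49 + 0 = (I*sqrt(3))*49 + 0 = 49*I*sqrt(3) + 0 = 49*I*sqrt(3) ≈ 84.87*I)
(108 - 147)*l = (108 - 147)*(49*I*sqrt(3)) = -1911*I*sqrt(3)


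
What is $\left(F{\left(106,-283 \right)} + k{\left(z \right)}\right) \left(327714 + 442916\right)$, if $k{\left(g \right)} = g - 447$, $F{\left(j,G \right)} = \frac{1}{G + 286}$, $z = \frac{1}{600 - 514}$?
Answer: $- \frac{44402544655}{129} \approx -3.4421 \cdot 10^{8}$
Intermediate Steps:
$z = \frac{1}{86} \approx 0.011628$
$F{\left(j,G \right)} = \frac{1}{286 + G}$
$k{\left(g \right)} = -447 + g$
$\left(F{\left(106,-283 \right)} + k{\left(z \right)}\right) \left(327714 + 442916\right) = \left(\frac{1}{286 - 283} + \left(-447 + \frac{1}{86}\right)\right) \left(327714 + 442916\right) = \left(\frac{1}{3} - \frac{38441}{86}\right) 770630 = \left(- \frac{115237}{258}\right) 770630 = - \frac{44402544655}{129}$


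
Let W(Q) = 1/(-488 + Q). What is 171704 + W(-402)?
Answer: 152816559/890 ≈ 1.7170e+5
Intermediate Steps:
171704 + W(-402) = 171704 + 1/(-488 - 402) = 171704 + 1/(-890) = 171704 - 1/890 = 152816559/890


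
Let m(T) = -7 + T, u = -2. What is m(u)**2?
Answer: 81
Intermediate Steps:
m(u)**2 = (-7 - 2)**2 = (-9)**2 = 81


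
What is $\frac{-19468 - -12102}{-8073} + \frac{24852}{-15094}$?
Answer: $- \frac{44723896}{60926931} \approx -0.73406$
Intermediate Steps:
$\frac{-19468 - -12102}{-8073} + \frac{24852}{-15094} = \left(-19468 + 12102\right) \left(- \frac{1}{8073}\right) + 24852 \left(- \frac{1}{15094}\right) = \left(-7366\right) \left(- \frac{1}{8073}\right) - \frac{12426}{7547} = \frac{7366}{8073} - \frac{12426}{7547} = - \frac{44723896}{60926931}$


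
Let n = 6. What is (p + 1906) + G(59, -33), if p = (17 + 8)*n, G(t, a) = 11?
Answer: 2067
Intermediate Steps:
p = 150 (p = (17 + 8)*6 = 25*6 = 150)
(p + 1906) + G(59, -33) = (150 + 1906) + 11 = 2056 + 11 = 2067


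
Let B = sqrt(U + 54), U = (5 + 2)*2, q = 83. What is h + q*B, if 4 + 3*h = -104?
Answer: -36 + 166*sqrt(17) ≈ 648.44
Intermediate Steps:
h = -36 (h = -4/3 + (1/3)*(-104) = -4/3 - 104/3 = -36)
U = 14 (U = 7*2 = 14)
B = 2*sqrt(17) (B = sqrt(14 + 54) = sqrt(68) = 2*sqrt(17) ≈ 8.2462)
h + q*B = -36 + 83*(2*sqrt(17)) = -36 + 166*sqrt(17)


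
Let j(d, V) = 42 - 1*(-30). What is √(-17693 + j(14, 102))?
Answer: I*√17621 ≈ 132.74*I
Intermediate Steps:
j(d, V) = 72 (j(d, V) = 42 + 30 = 72)
√(-17693 + j(14, 102)) = √(-17693 + 72) = √(-17621) = I*√17621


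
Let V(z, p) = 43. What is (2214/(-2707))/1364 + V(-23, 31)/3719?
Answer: 75268549/6865921106 ≈ 0.010963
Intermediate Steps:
(2214/(-2707))/1364 + V(-23, 31)/3719 = (2214/(-2707))/1364 + 43/3719 = (2214*(-1/2707))*(1/1364) + 43*(1/3719) = -2214/2707*1/1364 + 43/3719 = -1107/1846174 + 43/3719 = 75268549/6865921106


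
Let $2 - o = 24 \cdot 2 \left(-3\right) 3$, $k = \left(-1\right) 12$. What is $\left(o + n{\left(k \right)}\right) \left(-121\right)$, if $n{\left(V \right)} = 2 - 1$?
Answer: $-52635$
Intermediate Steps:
$k = -12$
$n{\left(V \right)} = 1$ ($n{\left(V \right)} = 2 - 1 = 1$)
$o = 434$ ($o = 2 - 24 \cdot 2 \left(-3\right) 3 = 2 - 24 \left(\left(-6\right) 3\right) = 2 - 24 \left(-18\right) = 2 - -432 = 2 + 432 = 434$)
$\left(o + n{\left(k \right)}\right) \left(-121\right) = \left(434 + 1\right) \left(-121\right) = 435 \left(-121\right) = -52635$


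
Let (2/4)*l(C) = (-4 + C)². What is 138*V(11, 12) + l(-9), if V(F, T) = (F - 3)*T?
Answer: 13586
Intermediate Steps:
V(F, T) = T*(-3 + F) (V(F, T) = (-3 + F)*T = T*(-3 + F))
l(C) = 2*(-4 + C)²
138*V(11, 12) + l(-9) = 138*(12*(-3 + 11)) + 2*(-4 - 9)² = 138*(12*8) + 2*(-13)² = 138*96 + 2*169 = 13248 + 338 = 13586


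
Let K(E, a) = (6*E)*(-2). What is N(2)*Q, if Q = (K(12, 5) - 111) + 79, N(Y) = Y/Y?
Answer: -176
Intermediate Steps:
K(E, a) = -12*E
N(Y) = 1
Q = -176 (Q = (-12*12 - 111) + 79 = (-144 - 111) + 79 = -255 + 79 = -176)
N(2)*Q = 1*(-176) = -176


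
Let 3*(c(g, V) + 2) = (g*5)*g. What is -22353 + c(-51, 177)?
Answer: -18020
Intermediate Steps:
c(g, V) = -2 + 5*g²/3 (c(g, V) = -2 + ((g*5)*g)/3 = -2 + ((5*g)*g)/3 = -2 + (5*g²)/3 = -2 + 5*g²/3)
-22353 + c(-51, 177) = -22353 + (-2 + (5/3)*(-51)²) = -22353 + (-2 + (5/3)*2601) = -22353 + (-2 + 4335) = -22353 + 4333 = -18020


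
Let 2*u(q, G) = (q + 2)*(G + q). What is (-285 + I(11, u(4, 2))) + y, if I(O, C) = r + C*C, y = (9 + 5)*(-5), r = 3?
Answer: -28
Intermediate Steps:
y = -70 (y = 14*(-5) = -70)
u(q, G) = (2 + q)*(G + q)/2 (u(q, G) = ((q + 2)*(G + q))/2 = ((2 + q)*(G + q))/2 = (2 + q)*(G + q)/2)
I(O, C) = 3 + C**2 (I(O, C) = 3 + C*C = 3 + C**2)
(-285 + I(11, u(4, 2))) + y = (-285 + (3 + (2 + 4 + (1/2)*4**2 + (1/2)*2*4)**2)) - 70 = (-285 + (3 + (2 + 4 + (1/2)*16 + 4)**2)) - 70 = (-285 + (3 + (2 + 4 + 8 + 4)**2)) - 70 = (-285 + (3 + 18**2)) - 70 = (-285 + (3 + 324)) - 70 = (-285 + 327) - 70 = 42 - 70 = -28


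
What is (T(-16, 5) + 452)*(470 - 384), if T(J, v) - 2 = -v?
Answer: 38614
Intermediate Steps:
T(J, v) = 2 - v
(T(-16, 5) + 452)*(470 - 384) = ((2 - 1*5) + 452)*(470 - 384) = ((2 - 5) + 452)*86 = (-3 + 452)*86 = 449*86 = 38614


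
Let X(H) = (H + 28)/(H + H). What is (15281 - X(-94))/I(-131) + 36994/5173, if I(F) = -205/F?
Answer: 974095131983/99683710 ≈ 9771.9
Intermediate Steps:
X(H) = (28 + H)/(2*H) (X(H) = (28 + H)/((2*H)) = (28 + H)*(1/(2*H)) = (28 + H)/(2*H))
(15281 - X(-94))/I(-131) + 36994/5173 = (15281 - (28 - 94)/(2*(-94)))/((-205/(-131))) + 36994/5173 = (15281 - (-1)*(-66)/(2*94))/((-205*(-1/131))) + 36994*(1/5173) = (15281 - 1*33/94)/(205/131) + 36994/5173 = (15281 - 33/94)*(131/205) + 36994/5173 = (1436381/94)*(131/205) + 36994/5173 = 188165911/19270 + 36994/5173 = 974095131983/99683710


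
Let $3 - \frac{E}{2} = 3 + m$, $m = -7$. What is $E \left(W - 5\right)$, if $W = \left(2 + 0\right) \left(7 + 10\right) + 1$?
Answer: $420$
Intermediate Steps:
$E = 14$ ($E = 6 - 2 \left(3 - 7\right) = 6 - -8 = 6 + 8 = 14$)
$W = 35$ ($W = 2 \cdot 17 + 1 = 34 + 1 = 35$)
$E \left(W - 5\right) = 14 \left(35 - 5\right) = 14 \cdot 30 = 420$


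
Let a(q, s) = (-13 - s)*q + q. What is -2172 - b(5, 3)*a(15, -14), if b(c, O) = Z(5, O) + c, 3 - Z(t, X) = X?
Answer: -2322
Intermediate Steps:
a(q, s) = q + q*(-13 - s) (a(q, s) = q*(-13 - s) + q = q + q*(-13 - s))
Z(t, X) = 3 - X
b(c, O) = 3 + c - O (b(c, O) = (3 - O) + c = 3 + c - O)
-2172 - b(5, 3)*a(15, -14) = -2172 - (3 + 5 - 1*3)*(-1*15*(12 - 14)) = -2172 - (3 + 5 - 3)*(-1*15*(-2)) = -2172 - 5*30 = -2172 - 1*150 = -2172 - 150 = -2322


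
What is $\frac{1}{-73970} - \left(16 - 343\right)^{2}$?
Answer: $- \frac{7909538131}{73970} \approx -1.0693 \cdot 10^{5}$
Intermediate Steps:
$\frac{1}{-73970} - \left(16 - 343\right)^{2} = - \frac{1}{73970} - \left(-327\right)^{2} = - \frac{1}{73970} - 106929 = - \frac{7909538131}{73970}$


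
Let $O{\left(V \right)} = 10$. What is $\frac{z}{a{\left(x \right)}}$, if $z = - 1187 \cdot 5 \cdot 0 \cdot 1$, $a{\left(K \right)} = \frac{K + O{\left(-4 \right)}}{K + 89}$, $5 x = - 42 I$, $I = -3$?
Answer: $0$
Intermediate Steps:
$x = \frac{126}{5}$ ($x = \frac{\left(-42\right) \left(-3\right)}{5} = \frac{1}{5} \cdot 126 = \frac{126}{5} \approx 25.2$)
$a{\left(K \right)} = \frac{10 + K}{89 + K}$ ($a{\left(K \right)} = \frac{K + 10}{K + 89} = \frac{10 + K}{89 + K}$)
$z = 0$ ($z = - 1187 \cdot 0 \cdot 1 = \left(-1187\right) 0 = 0$)
$\frac{z}{a{\left(x \right)}} = \frac{0}{\frac{1}{89 + \frac{126}{5}} \left(10 + \frac{126}{5}\right)} = \frac{0}{\frac{1}{\frac{571}{5}} \cdot \frac{176}{5}} = \frac{0}{\frac{5}{571} \cdot \frac{176}{5}} = \frac{0}{\frac{176}{571}} = 0 \cdot \frac{571}{176} = 0$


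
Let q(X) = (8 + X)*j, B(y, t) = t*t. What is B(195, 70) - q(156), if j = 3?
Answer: 4408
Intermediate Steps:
B(y, t) = t**2
q(X) = 24 + 3*X (q(X) = (8 + X)*3 = 24 + 3*X)
B(195, 70) - q(156) = 70**2 - (24 + 3*156) = 4900 - (24 + 468) = 4900 - 1*492 = 4900 - 492 = 4408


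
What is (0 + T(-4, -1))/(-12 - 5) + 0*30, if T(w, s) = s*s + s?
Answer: 0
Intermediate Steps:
T(w, s) = s + s² (T(w, s) = s² + s = s + s²)
(0 + T(-4, -1))/(-12 - 5) + 0*30 = (0 - (1 - 1))/(-12 - 5) + 0*30 = (0 - 1*0)/(-17) + 0 = (0 + 0)*(-1/17) + 0 = 0*(-1/17) + 0 = 0 + 0 = 0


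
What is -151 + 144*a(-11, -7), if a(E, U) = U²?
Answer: 6905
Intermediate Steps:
-151 + 144*a(-11, -7) = -151 + 144*(-7)² = -151 + 144*49 = -151 + 7056 = 6905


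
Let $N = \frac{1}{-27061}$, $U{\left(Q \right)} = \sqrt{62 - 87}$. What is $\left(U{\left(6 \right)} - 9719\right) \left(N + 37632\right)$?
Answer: $- \frac{9897436476169}{27061} + \frac{5091797755 i}{27061} \approx -3.6575 \cdot 10^{8} + 1.8816 \cdot 10^{5} i$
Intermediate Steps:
$U{\left(Q \right)} = 5 i$ ($U{\left(Q \right)} = \sqrt{-25} = 5 i$)
$N = - \frac{1}{27061} \approx -3.6954 \cdot 10^{-5}$
$\left(U{\left(6 \right)} - 9719\right) \left(N + 37632\right) = \left(5 i - 9719\right) \left(- \frac{1}{27061} + 37632\right) = \left(-9719 + 5 i\right) \frac{1018359551}{27061} = - \frac{9897436476169}{27061} + \frac{5091797755 i}{27061}$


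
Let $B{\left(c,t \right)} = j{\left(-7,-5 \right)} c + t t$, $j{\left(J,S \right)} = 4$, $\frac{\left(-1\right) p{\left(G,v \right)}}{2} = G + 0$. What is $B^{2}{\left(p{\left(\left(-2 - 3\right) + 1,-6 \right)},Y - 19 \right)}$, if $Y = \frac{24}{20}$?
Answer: $\frac{76055841}{625} \approx 1.2169 \cdot 10^{5}$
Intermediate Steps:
$p{\left(G,v \right)} = - 2 G$ ($p{\left(G,v \right)} = - 2 \left(G + 0\right) = - 2 G$)
$Y = \frac{6}{5}$ ($Y = 24 \cdot \frac{1}{20} = \frac{6}{5} \approx 1.2$)
$B{\left(c,t \right)} = t^{2} + 4 c$ ($B{\left(c,t \right)} = 4 c + t t = 4 c + t^{2} = t^{2} + 4 c$)
$B^{2}{\left(p{\left(\left(-2 - 3\right) + 1,-6 \right)},Y - 19 \right)} = \left(\left(\frac{6}{5} - 19\right)^{2} + 4 \left(- 2 \left(\left(-2 - 3\right) + 1\right)\right)\right)^{2} = \left(\left(- \frac{89}{5}\right)^{2} + 4 \left(- 2 \left(-5 + 1\right)\right)\right)^{2} = \left(\frac{7921}{25} + 4 \left(\left(-2\right) \left(-4\right)\right)\right)^{2} = \left(\frac{7921}{25} + 4 \cdot 8\right)^{2} = \left(\frac{7921}{25} + 32\right)^{2} = \left(\frac{8721}{25}\right)^{2} = \frac{76055841}{625}$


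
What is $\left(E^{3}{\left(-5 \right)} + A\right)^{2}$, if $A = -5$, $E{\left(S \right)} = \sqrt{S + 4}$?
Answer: $\left(5 + i\right)^{2} \approx 24.0 + 10.0 i$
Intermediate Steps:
$E{\left(S \right)} = \sqrt{4 + S}$
$\left(E^{3}{\left(-5 \right)} + A\right)^{2} = \left(\left(\sqrt{4 - 5}\right)^{3} - 5\right)^{2} = \left(\left(\sqrt{-1}\right)^{3} - 5\right)^{2} = \left(i^{3} - 5\right)^{2} = \left(- i - 5\right)^{2} = \left(-5 - i\right)^{2}$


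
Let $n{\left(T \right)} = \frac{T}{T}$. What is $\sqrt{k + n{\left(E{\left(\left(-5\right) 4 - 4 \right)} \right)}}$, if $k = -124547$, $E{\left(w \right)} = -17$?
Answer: $i \sqrt{124546} \approx 352.91 i$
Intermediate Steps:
$n{\left(T \right)} = 1$
$\sqrt{k + n{\left(E{\left(\left(-5\right) 4 - 4 \right)} \right)}} = \sqrt{-124547 + 1} = \sqrt{-124546} = i \sqrt{124546}$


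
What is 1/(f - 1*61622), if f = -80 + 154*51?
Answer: -1/53848 ≈ -1.8571e-5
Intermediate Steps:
f = 7774 (f = -80 + 7854 = 7774)
1/(f - 1*61622) = 1/(7774 - 1*61622) = 1/(7774 - 61622) = 1/(-53848) = -1/53848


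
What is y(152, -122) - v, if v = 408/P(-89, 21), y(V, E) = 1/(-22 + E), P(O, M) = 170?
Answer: -1733/720 ≈ -2.4069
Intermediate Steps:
v = 12/5 (v = 408/170 = 408*(1/170) = 12/5 ≈ 2.4000)
y(152, -122) - v = 1/(-22 - 122) - 1*12/5 = 1/(-144) - 12/5 = -1/144 - 12/5 = -1733/720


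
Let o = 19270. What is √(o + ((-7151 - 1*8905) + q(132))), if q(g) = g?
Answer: √3346 ≈ 57.845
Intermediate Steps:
√(o + ((-7151 - 1*8905) + q(132))) = √(19270 + ((-7151 - 1*8905) + 132)) = √(19270 + ((-7151 - 8905) + 132)) = √(19270 + (-16056 + 132)) = √(19270 - 15924) = √3346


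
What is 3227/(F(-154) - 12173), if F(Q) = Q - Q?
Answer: -461/1739 ≈ -0.26509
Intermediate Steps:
F(Q) = 0
3227/(F(-154) - 12173) = 3227/(0 - 12173) = 3227/(-12173) = 3227*(-1/12173) = -461/1739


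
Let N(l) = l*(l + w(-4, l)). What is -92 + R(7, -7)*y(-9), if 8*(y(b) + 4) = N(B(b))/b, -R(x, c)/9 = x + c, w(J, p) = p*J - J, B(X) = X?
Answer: -92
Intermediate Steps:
w(J, p) = -J + J*p (w(J, p) = J*p - J = -J + J*p)
N(l) = l*(4 - 3*l) (N(l) = l*(l - 4*(-1 + l)) = l*(l + (4 - 4*l)) = l*(4 - 3*l))
R(x, c) = -9*c - 9*x (R(x, c) = -9*(x + c) = -9*(c + x) = -9*c - 9*x)
y(b) = -7/2 - 3*b/8 (y(b) = -4 + ((b*(4 - 3*b))/b)/8 = -4 + (4 - 3*b)/8 = -4 + (½ - 3*b/8) = -7/2 - 3*b/8)
-92 + R(7, -7)*y(-9) = -92 + (-9*(-7) - 9*7)*(-7/2 - 3/8*(-9)) = -92 + (63 - 63)*(-7/2 + 27/8) = -92 + 0*(-⅛) = -92 + 0 = -92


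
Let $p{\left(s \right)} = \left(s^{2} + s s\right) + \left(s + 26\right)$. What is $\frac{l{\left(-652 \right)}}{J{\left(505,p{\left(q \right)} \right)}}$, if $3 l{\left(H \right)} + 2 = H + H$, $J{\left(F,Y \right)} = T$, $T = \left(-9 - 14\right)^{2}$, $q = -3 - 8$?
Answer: $- \frac{1306}{1587} \approx -0.82294$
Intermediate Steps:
$q = -11$
$T = 529$ ($T = \left(-23\right)^{2} = 529$)
$p{\left(s \right)} = 26 + s + 2 s^{2}$ ($p{\left(s \right)} = \left(s^{2} + s^{2}\right) + \left(26 + s\right) = 2 s^{2} + \left(26 + s\right) = 26 + s + 2 s^{2}$)
$J{\left(F,Y \right)} = 529$
$l{\left(H \right)} = - \frac{2}{3} + \frac{2 H}{3}$ ($l{\left(H \right)} = - \frac{2}{3} + \frac{H + H}{3} = - \frac{2}{3} + \frac{2 H}{3}$)
$\frac{l{\left(-652 \right)}}{J{\left(505,p{\left(q \right)} \right)}} = \frac{- \frac{2}{3} + \frac{2}{3} \left(-652\right)}{529} = \left(- \frac{2}{3} - \frac{1304}{3}\right) \frac{1}{529} = \left(- \frac{1306}{3}\right) \frac{1}{529} = - \frac{1306}{1587}$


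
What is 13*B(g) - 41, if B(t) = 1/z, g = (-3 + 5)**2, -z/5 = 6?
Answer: -1243/30 ≈ -41.433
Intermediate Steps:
z = -30 (z = -5*6 = -30)
g = 4 (g = 2**2 = 4)
B(t) = -1/30 (B(t) = 1/(-30) = -1/30)
13*B(g) - 41 = 13*(-1/30) - 41 = -13/30 - 41 = -1243/30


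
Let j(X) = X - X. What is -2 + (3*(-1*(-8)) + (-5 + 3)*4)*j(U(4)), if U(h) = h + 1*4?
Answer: -2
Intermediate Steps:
U(h) = 4 + h (U(h) = h + 4 = 4 + h)
j(X) = 0
-2 + (3*(-1*(-8)) + (-5 + 3)*4)*j(U(4)) = -2 + (3*(-1*(-8)) + (-5 + 3)*4)*0 = -2 + (3*8 - 2*4)*0 = -2 + (24 - 8)*0 = -2 + 16*0 = -2 + 0 = -2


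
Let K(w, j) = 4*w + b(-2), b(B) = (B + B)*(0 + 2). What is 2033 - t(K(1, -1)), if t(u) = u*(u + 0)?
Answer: 2017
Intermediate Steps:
b(B) = 4*B (b(B) = (2*B)*2 = 4*B)
K(w, j) = -8 + 4*w (K(w, j) = 4*w + 4*(-2) = 4*w - 8 = -8 + 4*w)
t(u) = u² (t(u) = u*u = u²)
2033 - t(K(1, -1)) = 2033 - (-8 + 4*1)² = 2033 - (-8 + 4)² = 2033 - 1*(-4)² = 2033 - 1*16 = 2033 - 16 = 2017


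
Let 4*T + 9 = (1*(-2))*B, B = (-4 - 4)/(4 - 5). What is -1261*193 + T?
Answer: -973517/4 ≈ -2.4338e+5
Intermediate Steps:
B = 8 (B = -8/(-1) = -8*(-1) = 8)
T = -25/4 (T = -9/4 + ((1*(-2))*8)/4 = -9/4 + (-2*8)/4 = -9/4 + (¼)*(-16) = -9/4 - 4 = -25/4 ≈ -6.2500)
-1261*193 + T = -1261*193 - 25/4 = -243373 - 25/4 = -973517/4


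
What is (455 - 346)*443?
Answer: 48287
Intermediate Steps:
(455 - 346)*443 = 109*443 = 48287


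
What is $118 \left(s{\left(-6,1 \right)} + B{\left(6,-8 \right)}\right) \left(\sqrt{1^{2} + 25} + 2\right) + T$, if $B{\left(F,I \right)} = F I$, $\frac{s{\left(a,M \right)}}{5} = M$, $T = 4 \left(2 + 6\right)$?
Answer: $-10116 - 5074 \sqrt{26} \approx -35988.0$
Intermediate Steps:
$T = 32$ ($T = 4 \cdot 8 = 32$)
$s{\left(a,M \right)} = 5 M$
$118 \left(s{\left(-6,1 \right)} + B{\left(6,-8 \right)}\right) \left(\sqrt{1^{2} + 25} + 2\right) + T = 118 \left(5 \cdot 1 + 6 \left(-8\right)\right) \left(\sqrt{1^{2} + 25} + 2\right) + 32 = 118 \left(5 - 48\right) \left(\sqrt{1 + 25} + 2\right) + 32 = 118 \left(- 43 \left(\sqrt{26} + 2\right)\right) + 32 = 118 \left(- 43 \left(2 + \sqrt{26}\right)\right) + 32 = 118 \left(-86 - 43 \sqrt{26}\right) + 32 = \left(-10148 - 5074 \sqrt{26}\right) + 32 = -10116 - 5074 \sqrt{26}$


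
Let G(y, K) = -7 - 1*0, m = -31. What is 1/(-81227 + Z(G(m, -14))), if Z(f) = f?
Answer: -1/81234 ≈ -1.2310e-5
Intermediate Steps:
G(y, K) = -7 (G(y, K) = -7 + 0 = -7)
1/(-81227 + Z(G(m, -14))) = 1/(-81227 - 7) = 1/(-81234) = -1/81234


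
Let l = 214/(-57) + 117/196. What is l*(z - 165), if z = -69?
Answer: 1375725/1862 ≈ 738.84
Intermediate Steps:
l = -35275/11172 (l = 214*(-1/57) + 117*(1/196) = -214/57 + 117/196 = -35275/11172 ≈ -3.1574)
l*(z - 165) = -35275*(-69 - 165)/11172 = -35275/11172*(-234) = 1375725/1862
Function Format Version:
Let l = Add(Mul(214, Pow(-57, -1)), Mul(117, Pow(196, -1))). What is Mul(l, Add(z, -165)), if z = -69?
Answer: Rational(1375725, 1862) ≈ 738.84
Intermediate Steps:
l = Rational(-35275, 11172) (l = Add(Mul(214, Rational(-1, 57)), Mul(117, Rational(1, 196))) = Add(Rational(-214, 57), Rational(117, 196)) = Rational(-35275, 11172) ≈ -3.1574)
Mul(l, Add(z, -165)) = Mul(Rational(-35275, 11172), Add(-69, -165)) = Mul(Rational(-35275, 11172), -234) = Rational(1375725, 1862)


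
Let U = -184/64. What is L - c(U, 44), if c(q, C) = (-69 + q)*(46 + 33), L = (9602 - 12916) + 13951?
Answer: 130521/8 ≈ 16315.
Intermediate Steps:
U = -23/8 (U = -184*1/64 = -23/8 ≈ -2.8750)
L = 10637 (L = -3314 + 13951 = 10637)
c(q, C) = -5451 + 79*q (c(q, C) = (-69 + q)*79 = -5451 + 79*q)
L - c(U, 44) = 10637 - (-5451 + 79*(-23/8)) = 10637 - (-5451 - 1817/8) = 10637 - 1*(-45425/8) = 10637 + 45425/8 = 130521/8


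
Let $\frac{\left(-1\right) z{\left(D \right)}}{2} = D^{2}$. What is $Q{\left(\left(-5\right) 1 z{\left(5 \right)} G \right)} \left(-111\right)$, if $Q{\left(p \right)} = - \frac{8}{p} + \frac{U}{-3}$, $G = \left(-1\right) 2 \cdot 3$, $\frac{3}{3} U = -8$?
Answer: $- \frac{37074}{125} \approx -296.59$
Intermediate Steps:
$z{\left(D \right)} = - 2 D^{2}$
$U = -8$
$G = -6$ ($G = \left(-2\right) 3 = -6$)
$Q{\left(p \right)} = \frac{8}{3} - \frac{8}{p}$ ($Q{\left(p \right)} = - \frac{8}{p} - \frac{8}{-3} = - \frac{8}{p} - - \frac{8}{3} = - \frac{8}{p} + \frac{8}{3} = \frac{8}{3} - \frac{8}{p}$)
$Q{\left(\left(-5\right) 1 z{\left(5 \right)} G \right)} \left(-111\right) = \left(\frac{8}{3} - \frac{8}{\left(-5\right) 1 \left(- 2 \cdot 5^{2}\right) \left(-6\right)}\right) \left(-111\right) = \left(\frac{8}{3} - \frac{8}{- 5 \left(\left(-2\right) 25\right) \left(-6\right)}\right) \left(-111\right) = \left(\frac{8}{3} - \frac{8}{\left(-5\right) \left(-50\right) \left(-6\right)}\right) \left(-111\right) = \left(\frac{8}{3} - \frac{8}{250 \left(-6\right)}\right) \left(-111\right) = \left(\frac{8}{3} - \frac{8}{-1500}\right) \left(-111\right) = \left(\frac{8}{3} - - \frac{2}{375}\right) \left(-111\right) = \left(\frac{8}{3} + \frac{2}{375}\right) \left(-111\right) = \frac{334}{125} \left(-111\right) = - \frac{37074}{125}$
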